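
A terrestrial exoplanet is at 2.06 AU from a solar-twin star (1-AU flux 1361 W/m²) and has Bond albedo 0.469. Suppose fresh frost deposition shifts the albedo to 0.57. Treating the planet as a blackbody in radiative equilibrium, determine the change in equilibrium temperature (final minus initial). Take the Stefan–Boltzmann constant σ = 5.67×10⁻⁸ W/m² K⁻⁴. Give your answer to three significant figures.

By the inverse-square law, S = 1361/2.06² = 320.7 W/m².
Before: T₁ = [320.7·0.531/(4σ)]^(1/4) = 165.5 K.
After:  T₂ = [320.7·0.43/(4σ)]^(1/4) = 157.0 K.
Change: 157.0 − 165.5 = -8.505 K.

-8.50 K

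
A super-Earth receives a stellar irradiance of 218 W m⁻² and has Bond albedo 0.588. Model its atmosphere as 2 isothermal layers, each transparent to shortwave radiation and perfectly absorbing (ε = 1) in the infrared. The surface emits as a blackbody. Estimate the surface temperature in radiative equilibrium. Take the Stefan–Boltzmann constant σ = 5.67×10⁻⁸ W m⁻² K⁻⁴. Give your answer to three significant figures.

186 K

The effective emission temperature is T_e = [S(1−α)/(4σ)]^¼ = 141.1 K.
For an N-layer opaque stack, T_s⁴ = (N+1)T_e⁴, hence T_s = (3)^(1/4)×141.1 K = 185.7 K.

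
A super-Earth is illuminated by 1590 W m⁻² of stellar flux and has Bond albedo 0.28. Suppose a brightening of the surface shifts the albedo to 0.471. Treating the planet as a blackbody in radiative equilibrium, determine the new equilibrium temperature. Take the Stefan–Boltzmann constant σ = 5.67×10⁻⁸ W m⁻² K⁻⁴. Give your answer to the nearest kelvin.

247 K

New equilibrium: T₂ = [(1−0.471)·1590/(4σ)]^(1/4) = 246.8 K.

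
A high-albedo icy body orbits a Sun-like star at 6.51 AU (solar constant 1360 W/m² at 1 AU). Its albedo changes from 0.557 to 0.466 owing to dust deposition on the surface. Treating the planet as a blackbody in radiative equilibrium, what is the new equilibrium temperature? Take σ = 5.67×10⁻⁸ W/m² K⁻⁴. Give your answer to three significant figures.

Flux at the orbit: S = 1360/(6.51)² = 32.09 W/m².
New equilibrium: T₂ = [(1−0.466)·32.09/(4σ)]^(1/4) = 93.23 K.

93.2 K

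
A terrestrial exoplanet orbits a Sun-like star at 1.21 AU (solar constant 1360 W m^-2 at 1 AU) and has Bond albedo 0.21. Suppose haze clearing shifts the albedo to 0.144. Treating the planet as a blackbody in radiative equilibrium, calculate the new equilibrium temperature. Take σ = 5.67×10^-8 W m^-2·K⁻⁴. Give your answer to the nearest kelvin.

Flux at the orbit: S = 1360/(1.21)² = 928.9 W m^-2.
T₂ = [S(1−α₂)/(4σ)]^(1/4) = [928.9·0.856/(4σ)]^(1/4) = 243.3 K.

243 K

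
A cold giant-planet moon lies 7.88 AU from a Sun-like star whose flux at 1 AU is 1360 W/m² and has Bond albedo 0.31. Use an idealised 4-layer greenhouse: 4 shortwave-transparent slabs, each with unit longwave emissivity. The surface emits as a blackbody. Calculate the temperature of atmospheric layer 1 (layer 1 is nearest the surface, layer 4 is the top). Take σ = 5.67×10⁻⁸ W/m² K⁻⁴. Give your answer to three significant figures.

128 kelvin

By the inverse-square law, S = 1360/7.88² = 21.90 W/m².
The effective emission temperature is T_e = [S(1−α)/(4σ)]^¼ = 90.35 K.
In the N-layer model, layer k (counted from the surface) has T_k = (N+1−k)^(1/4)·T_e.
With k = 1: T_1 = (4+1−1)^¼·90.35 K = 127.8 K.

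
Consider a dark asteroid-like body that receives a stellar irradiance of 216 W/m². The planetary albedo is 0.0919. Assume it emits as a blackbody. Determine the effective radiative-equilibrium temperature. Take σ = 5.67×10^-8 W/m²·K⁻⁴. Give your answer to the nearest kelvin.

171 kelvin

Averaging over the sphere, the absorbed flux is S(1−α)/4 = 49.04 W/m².
Set σT⁴ = 49.04 → T = (49.04/σ)^(1/4) = 171.5 K.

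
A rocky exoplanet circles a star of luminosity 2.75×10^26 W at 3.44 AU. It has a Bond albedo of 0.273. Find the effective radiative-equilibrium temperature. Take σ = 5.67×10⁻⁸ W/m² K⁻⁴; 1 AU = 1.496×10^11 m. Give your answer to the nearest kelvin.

128 kelvin

Orbital distance: d = 3.44 AU = 5.146×10^11 m.
Flux at the orbit: S = L/(4πd²) = 2.75×10^26/(4π·(5.15×10^11)²) = 82.63 W/m².
The planet absorbs (1−α)S over its disc πR² and re-emits over 4πR², so the mean absorbed flux is (1−0.273)·82.63/4 = 15.02 W/m².
Set σT⁴ = 15.02 → T = (15.02/σ)^(1/4) = 127.6 K.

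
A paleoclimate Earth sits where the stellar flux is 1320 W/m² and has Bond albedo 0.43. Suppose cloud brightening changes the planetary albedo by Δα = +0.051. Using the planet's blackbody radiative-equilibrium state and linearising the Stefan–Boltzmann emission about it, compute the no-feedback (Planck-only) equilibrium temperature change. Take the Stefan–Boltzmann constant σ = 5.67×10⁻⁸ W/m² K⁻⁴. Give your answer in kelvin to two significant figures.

-5.4 kelvin

Unperturbed T_e = [1320·(1−0.43)/(4σ)]^¼ = 240.0 K.
The change in absorbed flux is Δ[S(1−α)/4] = −SΔα/4 = -16.83 W/m².
Linearising σT⁴ gives d(σT⁴)/dT = 4σT_e³ = 3.135 W/m² per K.
So ΔT₀ = -16.83/3.135 = -5.37 K.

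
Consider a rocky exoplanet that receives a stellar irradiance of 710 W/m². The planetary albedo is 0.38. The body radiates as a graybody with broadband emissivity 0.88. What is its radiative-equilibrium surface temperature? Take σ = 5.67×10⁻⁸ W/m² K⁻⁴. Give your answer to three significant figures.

Averaging over the sphere, the absorbed flux is S(1−α)/4 = 110.0 W/m².
Radiative balance εσT⁴ = 110.0 gives T = [110.0/(0.88·σ)]^(1/4) = 216.7 K.

217 K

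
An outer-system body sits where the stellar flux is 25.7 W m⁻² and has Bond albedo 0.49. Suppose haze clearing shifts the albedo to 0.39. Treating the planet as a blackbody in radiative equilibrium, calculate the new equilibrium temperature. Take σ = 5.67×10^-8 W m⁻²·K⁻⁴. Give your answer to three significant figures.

91.2 kelvin

With the new albedo, S(1−α₂)/4 = 3.919 W m⁻², so T₂ = 91.18 K.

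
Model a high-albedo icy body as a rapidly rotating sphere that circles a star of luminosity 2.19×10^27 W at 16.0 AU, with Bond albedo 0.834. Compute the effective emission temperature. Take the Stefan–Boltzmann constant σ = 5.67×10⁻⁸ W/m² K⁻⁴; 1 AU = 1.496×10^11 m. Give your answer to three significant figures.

Orbital distance: d = 16.0 AU = 2.394×10^12 m.
Flux at the orbit: S = L/(4πd²) = 2.19×10^27/(4π·(2.39×10^12)²) = 30.42 W/m².
The planet absorbs (1−α)S over its disc πR² and re-emits over 4πR², so the mean absorbed flux is (1−0.834)·30.42/4 = 1.262 W/m².
Set σT⁴ = 1.262 → T = (1.262/σ)^(1/4) = 68.69 K.

68.7 K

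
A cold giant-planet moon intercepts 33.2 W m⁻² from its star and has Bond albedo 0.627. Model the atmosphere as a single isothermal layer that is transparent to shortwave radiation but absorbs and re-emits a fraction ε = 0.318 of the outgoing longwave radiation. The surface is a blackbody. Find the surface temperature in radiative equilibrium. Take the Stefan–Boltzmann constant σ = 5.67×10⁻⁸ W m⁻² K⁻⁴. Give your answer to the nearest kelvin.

90 K

Effective emission temperature (TOA balance): σT_e⁴ = S(1−α)/4 = 3.096 W m⁻² → T_e = 85.96 K.
For a single slab of emissivity ε, T_s⁴ = 2T_e⁴/(2−ε); thus T_s = 85.96·(1.189)^(1/4) = 89.76 K.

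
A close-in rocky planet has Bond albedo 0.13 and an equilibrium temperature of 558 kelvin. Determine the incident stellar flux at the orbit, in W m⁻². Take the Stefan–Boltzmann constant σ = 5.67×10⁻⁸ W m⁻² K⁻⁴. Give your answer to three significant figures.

25300 W m⁻²

From S(1−α)/4 = σT⁴: S = 4σT⁴/(1−α).
The emitted flux is σT⁴ = 5497 W m⁻².
So S = 4×5497/(1−0.13) = 25270 W m⁻².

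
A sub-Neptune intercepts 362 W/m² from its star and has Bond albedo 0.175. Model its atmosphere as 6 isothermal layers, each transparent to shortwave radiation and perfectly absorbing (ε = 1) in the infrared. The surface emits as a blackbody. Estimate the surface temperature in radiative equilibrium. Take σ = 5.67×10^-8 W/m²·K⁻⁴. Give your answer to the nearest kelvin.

310 kelvin

Top-of-atmosphere balance: σT_e⁴ = S(1−α)/4 = 74.66 W/m² → T_e = 190.5 K.
For an N-layer opaque stack, T_s⁴ = (N+1)T_e⁴, hence T_s = (7)^(1/4)×190.5 K = 309.9 K.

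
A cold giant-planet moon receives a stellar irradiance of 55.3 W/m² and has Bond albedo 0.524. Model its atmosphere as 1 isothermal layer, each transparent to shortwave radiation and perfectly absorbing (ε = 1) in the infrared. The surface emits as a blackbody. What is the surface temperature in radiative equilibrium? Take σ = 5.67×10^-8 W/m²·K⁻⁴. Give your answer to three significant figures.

123 K

Top-of-atmosphere balance: σT_e⁴ = S(1−α)/4 = 6.581 W/m² → T_e = 103.8 K.
With N = 1 opaque layers, T_s = (N+1)^(1/4)·T_e = 2^(1/4)·103.8 = 123.4 K.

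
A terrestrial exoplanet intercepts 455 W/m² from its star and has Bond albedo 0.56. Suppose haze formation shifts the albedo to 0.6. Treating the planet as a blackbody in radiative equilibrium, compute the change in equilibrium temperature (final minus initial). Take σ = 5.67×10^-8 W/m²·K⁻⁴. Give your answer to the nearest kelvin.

-4 kelvin

Initial: T₁ = [S(1−0.56)/(4σ)]^(1/4) = 172.4 K.
Final:   T₂ = [S(1−0.6)/(4σ)]^(1/4) = 168.3 K.
ΔT = T₂ − T₁ = -4.059 K.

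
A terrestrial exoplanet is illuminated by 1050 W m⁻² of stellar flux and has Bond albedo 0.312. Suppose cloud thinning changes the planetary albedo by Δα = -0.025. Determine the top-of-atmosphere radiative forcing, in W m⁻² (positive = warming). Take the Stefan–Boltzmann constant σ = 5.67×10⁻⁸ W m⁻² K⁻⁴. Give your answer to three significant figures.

The change in absorbed flux is Δ[S(1−α)/4] = −SΔα/4 = 6.562 W m⁻².

6.56 W m⁻²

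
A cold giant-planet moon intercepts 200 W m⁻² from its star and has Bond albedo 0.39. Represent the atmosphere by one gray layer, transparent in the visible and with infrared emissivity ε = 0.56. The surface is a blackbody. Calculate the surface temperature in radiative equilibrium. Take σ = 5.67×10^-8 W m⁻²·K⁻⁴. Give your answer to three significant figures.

Effective emission temperature (TOA balance): σT_e⁴ = S(1−α)/4 = 30.50 W m⁻² → T_e = 152.3 K.
For a single slab of emissivity ε, T_s⁴ = 2T_e⁴/(2−ε); thus T_s = 152.3·(1.389)^(1/4) = 165.3 K.

165 K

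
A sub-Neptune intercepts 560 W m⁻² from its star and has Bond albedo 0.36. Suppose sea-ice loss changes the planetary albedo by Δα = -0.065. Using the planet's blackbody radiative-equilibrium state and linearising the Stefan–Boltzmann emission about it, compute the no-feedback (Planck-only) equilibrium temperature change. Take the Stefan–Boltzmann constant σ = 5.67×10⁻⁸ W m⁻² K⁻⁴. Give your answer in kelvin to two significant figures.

5.1 kelvin

Reference equilibrium: T_e = [S(1−α)/(4σ)]^(1/4) = 199.4 K.
The change in absorbed flux is Δ[S(1−α)/4] = −SΔα/4 = 9.100 W m⁻².
The Planck feedback parameter is 4σT_e³ = 1.798 W m⁻²/K.
So ΔT₀ = 9.100/1.798 = 5.06 K.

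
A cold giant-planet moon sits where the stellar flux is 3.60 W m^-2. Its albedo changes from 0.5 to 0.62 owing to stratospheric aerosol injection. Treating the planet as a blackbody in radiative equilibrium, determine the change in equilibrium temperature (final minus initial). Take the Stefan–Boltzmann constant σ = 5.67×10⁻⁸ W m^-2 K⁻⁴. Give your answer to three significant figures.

With α = 0.5, T₁ = 53.08 K.
With α = 0.62, T₂ = 49.56 K.
ΔT = T₂ − T₁ = -3.519 K.

-3.52 kelvin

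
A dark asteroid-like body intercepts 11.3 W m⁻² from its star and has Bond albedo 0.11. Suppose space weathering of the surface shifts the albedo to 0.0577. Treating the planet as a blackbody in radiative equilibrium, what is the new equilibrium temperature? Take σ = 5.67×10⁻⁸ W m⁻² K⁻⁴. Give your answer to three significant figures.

With the new albedo, S(1−α₂)/4 = 2.662 W m⁻², so T₂ = 82.78 K.

82.8 K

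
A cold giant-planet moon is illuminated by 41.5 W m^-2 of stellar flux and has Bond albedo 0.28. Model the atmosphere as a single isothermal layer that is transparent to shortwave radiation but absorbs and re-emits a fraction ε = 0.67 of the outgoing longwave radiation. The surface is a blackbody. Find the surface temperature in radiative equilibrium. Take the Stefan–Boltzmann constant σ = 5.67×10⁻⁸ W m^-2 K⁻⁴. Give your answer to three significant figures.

119 kelvin

The planet radiates to space at T_e = [S(1−α)/(4σ)]^(1/4) = 107.1 K.
For a single slab of emissivity ε, T_s⁴ = 2T_e⁴/(2−ε); thus T_s = 107.1·(1.504)^(1/4) = 118.6 K.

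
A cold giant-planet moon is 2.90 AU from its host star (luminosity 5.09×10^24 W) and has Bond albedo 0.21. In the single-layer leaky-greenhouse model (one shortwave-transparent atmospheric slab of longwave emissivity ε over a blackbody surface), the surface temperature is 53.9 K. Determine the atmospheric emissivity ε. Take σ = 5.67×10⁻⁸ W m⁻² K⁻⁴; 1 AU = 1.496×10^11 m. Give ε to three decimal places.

Orbital distance: d = 2.90 AU = 4.338×10^11 m.
Spreading L over a sphere of radius d: S = 5.09×10^24/(4π·4.34×10^11²) = 2.152 W m⁻².
First, T_e = [2.152·(1−0.21)/(4σ)]^(1/4) = 52.32 K.
Inverting T_s⁴ = 2T_e⁴/(2−ε): (T_e/T_s)⁴ = 0.8881, so ε = 2(1 − 0.8881) = 0.2237.

0.224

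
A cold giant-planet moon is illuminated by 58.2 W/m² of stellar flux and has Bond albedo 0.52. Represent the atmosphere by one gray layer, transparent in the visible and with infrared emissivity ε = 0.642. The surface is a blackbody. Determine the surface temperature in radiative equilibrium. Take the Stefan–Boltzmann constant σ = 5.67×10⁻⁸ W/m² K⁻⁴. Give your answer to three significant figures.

116 kelvin

At the top of the atmosphere, σT_e⁴ = S(1−α)/4 = 6.984 W/m², giving T_e = 105.3 K.
For a single slab of emissivity ε, T_s⁴ = 2T_e⁴/(2−ε); thus T_s = 105.3·(1.473)^(1/4) = 116.1 K.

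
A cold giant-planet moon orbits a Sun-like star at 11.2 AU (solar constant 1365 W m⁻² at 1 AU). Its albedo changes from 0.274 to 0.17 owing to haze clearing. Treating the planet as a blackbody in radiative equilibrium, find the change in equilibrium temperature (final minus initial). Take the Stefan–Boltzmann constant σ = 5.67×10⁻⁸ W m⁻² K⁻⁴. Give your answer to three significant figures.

Irradiance scales as 1/d², so S = 1365 W m⁻² × (1/11.2)² = 10.88 W m⁻².
Before: T₁ = [10.88·0.726/(4σ)]^(1/4) = 76.82 K.
After:  T₂ = [10.88·0.83/(4σ)]^(1/4) = 79.44 K.
ΔT = T₂ − T₁ = 2.615 K.

2.61 K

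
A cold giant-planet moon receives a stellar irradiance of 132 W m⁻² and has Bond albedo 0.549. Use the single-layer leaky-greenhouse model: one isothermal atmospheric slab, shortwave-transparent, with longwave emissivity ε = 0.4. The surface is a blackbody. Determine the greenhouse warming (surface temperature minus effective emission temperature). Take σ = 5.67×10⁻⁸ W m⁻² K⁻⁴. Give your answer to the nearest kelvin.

At the top of the atmosphere, σT_e⁴ = S(1−α)/4 = 14.88 W m⁻², giving T_e = 127.3 K.
The surface balance (absorbed SW + ε·downward IR = σT_s⁴) with T_a⁴ = T_s⁴/2 reduces to T_s = T_e·[2/(2−ε)]^¼ = 134.6 K.
The atmosphere warms the surface by 7.302 K.

7 kelvin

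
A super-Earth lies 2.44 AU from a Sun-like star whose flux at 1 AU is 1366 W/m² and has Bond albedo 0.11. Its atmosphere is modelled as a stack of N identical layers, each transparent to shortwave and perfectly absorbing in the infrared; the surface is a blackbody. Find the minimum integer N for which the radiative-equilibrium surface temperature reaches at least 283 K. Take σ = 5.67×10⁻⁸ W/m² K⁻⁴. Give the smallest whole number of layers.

By the inverse-square law, S = 1366/2.44² = 229.4 W/m².
Top-of-atmosphere balance: σT_e⁴ = S(1−α)/4 = 51.05 W/m² → T_e = 173.2 K.
Since T_s⁴ = (N+1)T_e⁴, we need N ≥ (T_s/T_e)⁴ − 1 = 6.124.
The minimum whole number is N = 7.

7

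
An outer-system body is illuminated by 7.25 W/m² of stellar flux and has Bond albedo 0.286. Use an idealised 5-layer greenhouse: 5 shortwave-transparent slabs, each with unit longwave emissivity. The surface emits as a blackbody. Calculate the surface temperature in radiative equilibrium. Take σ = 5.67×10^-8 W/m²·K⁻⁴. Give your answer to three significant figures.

Top-of-atmosphere balance: σT_e⁴ = S(1−α)/4 = 1.294 W/m² → T_e = 69.12 K.
With N = 5 opaque layers, T_s = (N+1)^(1/4)·T_e = 6^(1/4)·69.12 = 108.2 K.

108 K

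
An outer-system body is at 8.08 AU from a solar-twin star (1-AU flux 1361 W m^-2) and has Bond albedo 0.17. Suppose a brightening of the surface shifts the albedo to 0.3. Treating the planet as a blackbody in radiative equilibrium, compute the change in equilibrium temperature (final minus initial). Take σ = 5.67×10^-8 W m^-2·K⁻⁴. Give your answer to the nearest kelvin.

-4 K

Flux at the orbit: S = 1361/(8.08)² = 20.85 W m^-2.
With α = 0.17, T₁ = 93.46 K.
With α = 0.3, T₂ = 89.56 K.
ΔT = T₂ − T₁ = -3.896 K.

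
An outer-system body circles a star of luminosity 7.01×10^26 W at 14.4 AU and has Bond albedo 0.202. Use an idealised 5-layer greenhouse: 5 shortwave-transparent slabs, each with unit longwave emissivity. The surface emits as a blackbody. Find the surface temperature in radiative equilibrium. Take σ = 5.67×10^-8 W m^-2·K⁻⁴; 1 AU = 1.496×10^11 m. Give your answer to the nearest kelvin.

d = 14.4 × 1.496×10^11 m = 2.154×10^12 m.
Flux at the orbit: S = L/(4πd²) = 7.01×10^26/(4π·(2.15×10^12)²) = 12.02 W m^-2.
The effective emission temperature is T_e = [S(1−α)/(4σ)]^¼ = 80.64 K.
Layer-by-layer balance gives σT_s⁴ = (N+1)σT_e⁴, so T_s = 6^¼·80.64 = 126.2 K.

126 K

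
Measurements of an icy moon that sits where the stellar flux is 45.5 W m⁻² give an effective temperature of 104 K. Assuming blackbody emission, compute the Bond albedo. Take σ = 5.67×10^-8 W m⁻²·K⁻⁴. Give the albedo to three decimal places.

From σT⁴ = S(1−α)/4 we invert for α: 1−α = 4σT⁴/S.
σT⁴ = 6.633 W m⁻², so 4σT⁴ = 26.53 W m⁻².
Hence α = 1 − 26.53/45.50 = 0.4169.

0.417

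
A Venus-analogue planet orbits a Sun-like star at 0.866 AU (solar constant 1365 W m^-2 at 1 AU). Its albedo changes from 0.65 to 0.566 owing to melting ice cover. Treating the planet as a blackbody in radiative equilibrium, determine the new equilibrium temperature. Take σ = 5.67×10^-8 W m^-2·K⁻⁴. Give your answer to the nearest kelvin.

243 K

By the inverse-square law, S = 1365/0.866² = 1820 W m^-2.
With the new albedo, S(1−α₂)/4 = 197.5 W m^-2, so T₂ = 242.9 K.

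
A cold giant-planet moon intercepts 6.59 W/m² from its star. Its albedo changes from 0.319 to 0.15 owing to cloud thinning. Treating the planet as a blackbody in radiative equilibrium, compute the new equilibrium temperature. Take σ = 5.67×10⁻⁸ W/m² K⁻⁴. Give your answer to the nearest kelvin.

New equilibrium: T₂ = [(1−0.15)·6.590/(4σ)]^(1/4) = 70.50 K.

70 K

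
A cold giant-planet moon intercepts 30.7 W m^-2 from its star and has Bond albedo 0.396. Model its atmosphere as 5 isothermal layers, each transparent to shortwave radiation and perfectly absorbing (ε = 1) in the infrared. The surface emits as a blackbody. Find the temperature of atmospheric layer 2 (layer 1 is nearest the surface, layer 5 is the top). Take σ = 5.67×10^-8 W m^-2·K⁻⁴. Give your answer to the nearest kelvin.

Top-of-atmosphere balance: σT_e⁴ = S(1−α)/4 = 4.636 W m^-2 → T_e = 95.09 K.
The net upward flux σT_e⁴ is constant between every pair of levels, so T_k⁴ = (N+1−k)T_e⁴.
With k = 2: T_2 = (5+1−2)^¼·95.09 K = 134.5 K.

134 K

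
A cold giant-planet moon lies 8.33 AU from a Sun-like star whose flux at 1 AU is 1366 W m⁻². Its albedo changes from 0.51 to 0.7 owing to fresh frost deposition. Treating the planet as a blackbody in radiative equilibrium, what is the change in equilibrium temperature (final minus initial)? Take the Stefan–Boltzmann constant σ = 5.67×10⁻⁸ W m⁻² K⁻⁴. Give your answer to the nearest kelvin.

-9 kelvin

Irradiance scales as 1/d², so S = 1366 W m⁻² × (1/8.33)² = 19.69 W m⁻².
Initial: T₁ = [S(1−0.51)/(4σ)]^(1/4) = 80.76 K.
After:  T₂ = [19.69·0.3/(4σ)]^(1/4) = 71.43 K.
Change: 71.43 − 80.76 = -9.322 K.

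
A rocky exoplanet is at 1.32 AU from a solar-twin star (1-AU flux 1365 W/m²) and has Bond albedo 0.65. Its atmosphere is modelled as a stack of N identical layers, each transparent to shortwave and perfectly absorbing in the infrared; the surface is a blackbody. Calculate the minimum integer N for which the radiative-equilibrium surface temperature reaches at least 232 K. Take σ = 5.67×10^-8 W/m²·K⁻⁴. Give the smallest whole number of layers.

2

Flux at the orbit: S = 1365/(1.32)² = 783.4 W/m².
Top-of-atmosphere balance: σT_e⁴ = S(1−α)/4 = 68.55 W/m² → T_e = 186.5 K.
T_s = (N+1)^(1/4)·T_e ≥ 232 K requires N+1 ≥ (T_s/T_e)⁴ = (232/186.5)⁴ = 2.396.
The minimum whole number is N = 2.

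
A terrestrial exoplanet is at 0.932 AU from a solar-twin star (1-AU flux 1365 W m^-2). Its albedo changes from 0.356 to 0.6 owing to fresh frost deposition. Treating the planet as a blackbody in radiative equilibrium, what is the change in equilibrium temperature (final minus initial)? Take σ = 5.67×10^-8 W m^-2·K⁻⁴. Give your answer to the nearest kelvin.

By the inverse-square law, S = 1365/0.932² = 1571 W m^-2.
Initial: T₁ = [S(1−0.356)/(4σ)]^(1/4) = 258.5 K.
After:  T₂ = [1571·0.4/(4σ)]^(1/4) = 229.4 K.
ΔT = T₂ − T₁ = -29.01 K.

-29 kelvin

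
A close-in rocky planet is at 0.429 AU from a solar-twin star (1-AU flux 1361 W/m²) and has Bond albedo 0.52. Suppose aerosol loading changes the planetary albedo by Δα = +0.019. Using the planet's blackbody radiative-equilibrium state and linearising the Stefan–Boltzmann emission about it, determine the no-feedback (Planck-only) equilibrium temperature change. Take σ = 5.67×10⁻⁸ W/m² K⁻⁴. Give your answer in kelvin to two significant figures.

Irradiance scales as 1/d², so S = 1361 W/m² × (1/0.429)² = 7395 W/m².
The baseline emission temperature is T_e = 353.7 K.
The change in absorbed flux is Δ[S(1−α)/4] = −SΔα/4 = -35.13 W/m².
The Planck feedback parameter is 4σT_e³ = 10.04 W/m²/K.
Hence the no-feedback warming is ΔF/(4σT_e³) = -3.50 K.

-3.5 K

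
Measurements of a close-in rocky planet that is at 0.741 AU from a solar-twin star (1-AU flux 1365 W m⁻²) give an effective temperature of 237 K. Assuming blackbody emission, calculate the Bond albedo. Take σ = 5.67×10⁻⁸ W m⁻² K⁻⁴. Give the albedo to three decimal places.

0.712

Irradiance scales as 1/d², so S = 1365 W m⁻² × (1/0.741)² = 2486 W m⁻².
Energy balance: S(1−α)/4 = σT⁴, so 1−α = 4σT⁴/S.
4σT⁴ = 4·5.67×10⁻⁸·(237)⁴ = 715.5 W m⁻².
Hence α = 1 − 715.5/2486 = 0.7122.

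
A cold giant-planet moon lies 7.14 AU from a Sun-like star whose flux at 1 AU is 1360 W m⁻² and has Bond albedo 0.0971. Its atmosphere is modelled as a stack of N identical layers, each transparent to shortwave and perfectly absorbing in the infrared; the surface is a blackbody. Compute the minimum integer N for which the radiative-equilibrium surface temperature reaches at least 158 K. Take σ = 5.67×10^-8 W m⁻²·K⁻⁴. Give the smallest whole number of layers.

By the inverse-square law, S = 1360/7.14² = 26.68 W m⁻².
OLR = S(1−α)/4 = 6.022 W m⁻²; the top layer radiates at T_e = 101.5 K.
Need (N+1)T_e⁴ ≥ T_s⁴, i.e. N+1 ≥ (158/101.5)⁴ = 5.868.
Rounding up, N = 5.

5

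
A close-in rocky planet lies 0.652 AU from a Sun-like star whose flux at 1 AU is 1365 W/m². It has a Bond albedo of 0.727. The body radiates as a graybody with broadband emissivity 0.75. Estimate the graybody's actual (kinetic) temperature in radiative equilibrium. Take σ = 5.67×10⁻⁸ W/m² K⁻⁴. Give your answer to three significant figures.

By the inverse-square law, S = 1365/0.652² = 3211 W/m².
Averaging over the sphere, the absorbed flux is S(1−α)/4 = 219.1 W/m².
Radiative balance εσT⁴ = 219.1 gives T = [219.1/(0.75·σ)]^(1/4) = 267.9 K.

268 K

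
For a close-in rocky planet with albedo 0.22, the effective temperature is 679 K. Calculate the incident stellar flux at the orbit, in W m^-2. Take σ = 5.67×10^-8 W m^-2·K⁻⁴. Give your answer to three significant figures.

61800 W m^-2

From S(1−α)/4 = σT⁴: S = 4σT⁴/(1−α).
σT⁴ = 5.67×10⁻⁸·(679)⁴ = 12050 W m^-2.
So S = 4×12050/(1−0.22) = 61810 W m^-2.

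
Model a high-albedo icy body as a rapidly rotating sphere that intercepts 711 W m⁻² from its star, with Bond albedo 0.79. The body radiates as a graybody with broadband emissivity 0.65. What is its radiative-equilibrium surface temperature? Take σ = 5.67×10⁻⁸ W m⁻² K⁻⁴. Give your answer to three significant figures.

Averaging over the sphere, the absorbed flux is S(1−α)/4 = 37.33 W m⁻².
Radiative balance εσT⁴ = 37.33 gives T = [37.33/(0.65·σ)]^(1/4) = 178.4 K.

178 K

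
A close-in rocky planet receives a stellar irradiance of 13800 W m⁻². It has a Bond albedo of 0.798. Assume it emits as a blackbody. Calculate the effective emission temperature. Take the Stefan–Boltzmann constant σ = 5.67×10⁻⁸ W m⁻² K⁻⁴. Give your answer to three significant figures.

333 kelvin

The planet absorbs (1−α)S over its disc πR² and re-emits over 4πR², so the mean absorbed flux is (1−0.798)·13800/4 = 696.9 W m⁻².
In equilibrium σT⁴ equals this, so T = 333.0 K.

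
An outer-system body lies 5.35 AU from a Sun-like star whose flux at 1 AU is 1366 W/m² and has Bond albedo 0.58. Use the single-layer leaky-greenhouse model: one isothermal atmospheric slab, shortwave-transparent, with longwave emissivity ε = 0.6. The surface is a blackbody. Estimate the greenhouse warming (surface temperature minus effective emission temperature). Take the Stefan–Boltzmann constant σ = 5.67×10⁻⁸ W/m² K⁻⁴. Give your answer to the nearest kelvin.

Flux at the orbit: S = 1366/(5.35)² = 47.72 W/m².
The planet radiates to space at T_e = [S(1−α)/(4σ)]^(1/4) = 96.96 K.
Surface balance with a leaky layer gives σT_s⁴ = σT_e⁴·2/(2−ε), so T_s = T_e·[2/(2−0.6)]^(1/4) = 106.0 K.
Greenhouse warming: T_s − T_e = 9.043 K.

9 K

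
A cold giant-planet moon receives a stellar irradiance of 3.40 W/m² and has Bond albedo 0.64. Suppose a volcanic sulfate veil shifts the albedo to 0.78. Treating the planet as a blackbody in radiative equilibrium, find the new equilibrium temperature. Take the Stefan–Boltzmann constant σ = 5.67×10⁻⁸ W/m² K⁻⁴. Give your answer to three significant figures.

42.6 K

T₂ = [S(1−α₂)/(4σ)]^(1/4) = [3.400·0.22/(4σ)]^(1/4) = 42.62 K.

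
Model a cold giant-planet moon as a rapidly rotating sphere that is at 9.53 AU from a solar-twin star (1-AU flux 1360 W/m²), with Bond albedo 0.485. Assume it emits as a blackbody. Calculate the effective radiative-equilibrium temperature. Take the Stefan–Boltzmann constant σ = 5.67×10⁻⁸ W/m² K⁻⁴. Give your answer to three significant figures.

Irradiance scales as 1/d², so S = 1360 W/m² × (1/9.53)² = 14.97 W/m².
Averaging over the sphere, the absorbed flux is S(1−α)/4 = 1.928 W/m².
Set σT⁴ = 1.928 → T = (1.928/σ)^(1/4) = 76.36 K.

76.4 K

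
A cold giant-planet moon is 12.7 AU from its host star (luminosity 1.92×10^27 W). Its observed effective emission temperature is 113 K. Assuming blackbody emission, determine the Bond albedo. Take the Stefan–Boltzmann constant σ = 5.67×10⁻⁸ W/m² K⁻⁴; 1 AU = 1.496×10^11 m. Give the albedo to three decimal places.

Orbital distance: d = 12.7 AU = 1.900×10^12 m.
S = L/(4πd²) = 42.33 W/m².
From σT⁴ = S(1−α)/4 we invert for α: 1−α = 4σT⁴/S.
σT⁴ = 9.245 W/m², so 4σT⁴ = 36.98 W/m².
Hence α = 1 − 36.98/42.33 = 0.1264.

0.126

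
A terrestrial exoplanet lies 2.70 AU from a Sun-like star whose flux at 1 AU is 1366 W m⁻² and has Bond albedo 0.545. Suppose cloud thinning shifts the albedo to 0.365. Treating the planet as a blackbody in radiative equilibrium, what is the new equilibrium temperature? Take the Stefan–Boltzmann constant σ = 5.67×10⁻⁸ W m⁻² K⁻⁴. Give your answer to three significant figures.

Flux at the orbit: S = 1366/(2.70)² = 187.4 W m⁻².
With the new albedo, S(1−α₂)/4 = 29.75 W m⁻², so T₂ = 151.3 K.

151 K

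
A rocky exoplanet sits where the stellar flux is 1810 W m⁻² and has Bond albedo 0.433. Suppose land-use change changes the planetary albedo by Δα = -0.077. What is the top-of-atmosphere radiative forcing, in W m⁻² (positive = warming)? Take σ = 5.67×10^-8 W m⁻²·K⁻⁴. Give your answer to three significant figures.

The change in absorbed flux is Δ[S(1−α)/4] = −SΔα/4 = 34.84 W m⁻².

34.8 W m⁻²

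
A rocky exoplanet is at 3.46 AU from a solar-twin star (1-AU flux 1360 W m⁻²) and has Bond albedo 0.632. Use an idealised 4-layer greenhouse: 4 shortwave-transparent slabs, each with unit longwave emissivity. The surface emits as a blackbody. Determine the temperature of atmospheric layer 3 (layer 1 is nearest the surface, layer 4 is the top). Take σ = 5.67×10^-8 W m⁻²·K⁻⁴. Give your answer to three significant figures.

139 kelvin

Flux at the orbit: S = 1360/(3.46)² = 113.6 W m⁻².
The effective emission temperature is T_e = [S(1−α)/(4σ)]^¼ = 116.5 K.
Each opaque layer satisfies 2T_j⁴ = T_{j−1}⁴ + T_{j+1}⁴, giving T_k⁴ = (N+1−k)T_e⁴.
T_3 = (2)^(1/4)·116.5 = 138.6 K.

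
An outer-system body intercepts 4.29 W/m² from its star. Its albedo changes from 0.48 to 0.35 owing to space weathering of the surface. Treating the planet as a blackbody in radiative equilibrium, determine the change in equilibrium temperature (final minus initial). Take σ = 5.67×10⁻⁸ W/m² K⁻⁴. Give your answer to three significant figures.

3.21 K

Before: T₁ = [4.290·0.52/(4σ)]^(1/4) = 56.00 K.
Final:   T₂ = [S(1−0.35)/(4σ)]^(1/4) = 59.22 K.
Change: 59.22 − 56.00 = 3.213 K.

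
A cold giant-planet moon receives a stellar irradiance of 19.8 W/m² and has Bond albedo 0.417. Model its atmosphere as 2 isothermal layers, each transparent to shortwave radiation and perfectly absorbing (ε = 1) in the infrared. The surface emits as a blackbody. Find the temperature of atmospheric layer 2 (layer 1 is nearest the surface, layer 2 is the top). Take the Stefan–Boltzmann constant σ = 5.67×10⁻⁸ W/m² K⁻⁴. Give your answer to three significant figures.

OLR = S(1−α)/4 = 2.886 W/m²; the top layer radiates at T_e = 84.46 K.
In the N-layer model, layer k (counted from the surface) has T_k = (N+1−k)^(1/4)·T_e.
With k = 2: T_2 = (2+1−2)^¼·84.46 K = 84.46 K.

84.5 kelvin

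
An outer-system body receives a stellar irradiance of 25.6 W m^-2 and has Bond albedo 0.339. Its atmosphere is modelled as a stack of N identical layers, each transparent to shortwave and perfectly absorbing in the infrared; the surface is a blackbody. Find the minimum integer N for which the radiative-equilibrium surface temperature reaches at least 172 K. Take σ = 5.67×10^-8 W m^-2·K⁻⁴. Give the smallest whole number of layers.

OLR = S(1−α)/4 = 4.230 W m^-2; the top layer radiates at T_e = 92.94 K.
Since T_s⁴ = (N+1)T_e⁴, we need N ≥ (T_s/T_e)⁴ − 1 = 10.730.
So N ≥ 10.730; the smallest integer is N = 11.

11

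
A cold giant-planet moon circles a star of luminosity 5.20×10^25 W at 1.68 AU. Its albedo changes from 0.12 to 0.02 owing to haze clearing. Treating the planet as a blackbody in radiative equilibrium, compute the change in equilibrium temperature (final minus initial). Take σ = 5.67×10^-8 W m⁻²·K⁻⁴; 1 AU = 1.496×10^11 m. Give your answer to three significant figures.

Orbital distance: d = 1.68 AU = 2.513×10^11 m.
S = L/(4πd²) = 65.51 W m⁻².
With α = 0.12, T₁ = 126.3 K.
With α = 0.02, T₂ = 129.7 K.
Change: 129.7 − 126.3 = 3.444 K.

3.44 K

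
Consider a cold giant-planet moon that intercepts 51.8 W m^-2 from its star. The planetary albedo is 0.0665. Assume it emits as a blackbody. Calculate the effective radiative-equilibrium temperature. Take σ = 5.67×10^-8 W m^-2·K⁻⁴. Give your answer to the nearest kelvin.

121 K

Averaging over the sphere, the absorbed flux is S(1−α)/4 = 12.09 W m^-2.
Balancing against σT⁴: T = (12.09/5.67×10⁻⁸)^(1/4) = 120.8 K.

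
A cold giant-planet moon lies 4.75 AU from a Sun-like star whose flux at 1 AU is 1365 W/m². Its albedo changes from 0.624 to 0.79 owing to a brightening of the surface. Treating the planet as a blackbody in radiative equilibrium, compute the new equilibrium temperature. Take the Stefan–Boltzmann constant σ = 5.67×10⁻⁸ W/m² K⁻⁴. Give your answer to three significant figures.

Irradiance scales as 1/d², so S = 1365 W/m² × (1/4.75)² = 60.50 W/m².
With the new albedo, S(1−α₂)/4 = 3.176 W/m², so T₂ = 86.51 K.

86.5 K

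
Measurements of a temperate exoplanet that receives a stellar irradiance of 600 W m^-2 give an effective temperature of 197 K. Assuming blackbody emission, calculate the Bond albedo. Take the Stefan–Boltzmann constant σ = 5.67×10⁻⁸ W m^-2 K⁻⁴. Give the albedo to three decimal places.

0.431

Rearranging the radiative balance, α = 1 − 4σT⁴/S.
σT⁴ = 85.40 W m^-2, so 4σT⁴ = 341.6 W m^-2.
1−α = 341.6/600.0 = 0.5693, so α = 0.4307.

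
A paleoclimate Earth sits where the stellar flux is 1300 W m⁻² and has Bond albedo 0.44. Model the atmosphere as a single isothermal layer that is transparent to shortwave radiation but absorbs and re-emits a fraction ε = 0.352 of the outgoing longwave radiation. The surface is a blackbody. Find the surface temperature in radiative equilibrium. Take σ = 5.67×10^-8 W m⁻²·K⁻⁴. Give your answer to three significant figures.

The planet radiates to space at T_e = [S(1−α)/(4σ)]^(1/4) = 238.0 K.
The surface balance (absorbed SW + ε·downward IR = σT_s⁴) with T_a⁴ = T_s⁴/2 reduces to T_s = T_e·[2/(2−ε)]^¼ = 249.8 K.

250 K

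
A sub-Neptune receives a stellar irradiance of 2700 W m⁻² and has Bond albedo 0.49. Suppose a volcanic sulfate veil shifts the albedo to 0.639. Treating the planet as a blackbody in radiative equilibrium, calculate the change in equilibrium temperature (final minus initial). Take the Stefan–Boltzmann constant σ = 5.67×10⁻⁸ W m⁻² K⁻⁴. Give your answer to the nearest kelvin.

-23 K

With α = 0.49, T₁ = 279.1 K.
With α = 0.639, T₂ = 256.0 K.
ΔT = T₂ − T₁ = -23.10 K.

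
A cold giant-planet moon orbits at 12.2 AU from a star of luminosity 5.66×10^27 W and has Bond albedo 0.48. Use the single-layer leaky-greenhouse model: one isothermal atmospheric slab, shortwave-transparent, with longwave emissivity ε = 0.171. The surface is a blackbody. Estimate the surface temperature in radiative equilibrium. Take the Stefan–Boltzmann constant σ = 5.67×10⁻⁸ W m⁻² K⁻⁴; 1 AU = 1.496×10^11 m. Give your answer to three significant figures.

136 K

Orbital distance: d = 12.2 AU = 1.825×10^12 m.
Spreading L over a sphere of radius d: S = 5.66×10^27/(4π·1.83×10^12²) = 135.2 W m⁻².
Effective emission temperature (TOA balance): σT_e⁴ = S(1−α)/4 = 17.58 W m⁻² → T_e = 132.7 K.
For a single slab of emissivity ε, T_s⁴ = 2T_e⁴/(2−ε); thus T_s = 132.7·(1.093)^(1/4) = 135.7 K.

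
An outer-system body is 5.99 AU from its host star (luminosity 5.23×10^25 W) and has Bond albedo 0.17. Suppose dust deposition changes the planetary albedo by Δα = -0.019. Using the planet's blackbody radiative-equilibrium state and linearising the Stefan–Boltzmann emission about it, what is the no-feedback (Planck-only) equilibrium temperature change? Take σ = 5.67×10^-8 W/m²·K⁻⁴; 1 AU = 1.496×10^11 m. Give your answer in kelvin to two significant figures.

Orbital distance: d = 5.99 AU = 8.961×10^11 m.
S = L/(4πd²) = 5.183 W/m².
The baseline emission temperature is T_e = 65.99 K.
The change in absorbed flux is Δ[S(1−α)/4] = −SΔα/4 = 0.02462 W/m².
Linearising σT⁴ gives d(σT⁴)/dT = 4σT_e³ = 0.06519 W/m² per K.
ΔT₀ = ΔF/λ_P = 0.02462/0.06519 = 0.378 K.

0.38 K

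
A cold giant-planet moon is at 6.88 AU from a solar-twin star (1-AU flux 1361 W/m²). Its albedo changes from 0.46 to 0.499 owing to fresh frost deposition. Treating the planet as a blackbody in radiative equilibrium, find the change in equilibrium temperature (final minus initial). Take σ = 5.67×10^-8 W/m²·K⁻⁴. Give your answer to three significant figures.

-1.69 kelvin

Irradiance scales as 1/d², so S = 1361 W/m² × (1/6.88)² = 28.75 W/m².
With α = 0.46, T₁ = 90.96 K.
Final:   T₂ = [S(1−0.499)/(4σ)]^(1/4) = 89.27 K.
Change: 89.27 − 90.96 = -1.689 K.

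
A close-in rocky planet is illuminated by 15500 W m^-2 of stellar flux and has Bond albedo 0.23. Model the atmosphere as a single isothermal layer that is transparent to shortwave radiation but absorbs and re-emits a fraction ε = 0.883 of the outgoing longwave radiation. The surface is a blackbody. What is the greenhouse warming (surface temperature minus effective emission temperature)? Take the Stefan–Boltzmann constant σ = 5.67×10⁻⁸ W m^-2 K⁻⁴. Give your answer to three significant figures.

75.1 K

At the top of the atmosphere, σT_e⁴ = S(1−α)/4 = 2984 W m^-2, giving T_e = 479.0 K.
For a single slab of emissivity ε, T_s⁴ = 2T_e⁴/(2−ε); thus T_s = 479.0·(1.791)^(1/4) = 554.0 K.
Greenhouse warming: T_s − T_e = 75.08 K.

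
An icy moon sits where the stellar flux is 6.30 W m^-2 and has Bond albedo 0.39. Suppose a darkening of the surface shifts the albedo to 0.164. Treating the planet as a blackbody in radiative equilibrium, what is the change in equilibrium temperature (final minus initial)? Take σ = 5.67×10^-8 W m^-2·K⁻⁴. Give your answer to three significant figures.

Before: T₁ = [6.300·0.61/(4σ)]^(1/4) = 64.16 K.
After:  T₂ = [6.300·0.836/(4σ)]^(1/4) = 69.42 K.
Change: 69.42 − 64.16 = 5.260 K.

5.26 K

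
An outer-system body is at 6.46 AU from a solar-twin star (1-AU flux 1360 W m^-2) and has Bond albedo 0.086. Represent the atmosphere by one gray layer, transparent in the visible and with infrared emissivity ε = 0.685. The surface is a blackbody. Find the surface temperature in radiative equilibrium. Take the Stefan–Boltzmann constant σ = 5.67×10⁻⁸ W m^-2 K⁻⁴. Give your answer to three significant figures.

119 K

By the inverse-square law, S = 1360/6.46² = 32.59 W m^-2.
The planet radiates to space at T_e = [S(1−α)/(4σ)]^(1/4) = 107.1 K.
Surface balance with a leaky layer gives σT_s⁴ = σT_e⁴·2/(2−ε), so T_s = T_e·[2/(2−0.685)]^(1/4) = 118.9 K.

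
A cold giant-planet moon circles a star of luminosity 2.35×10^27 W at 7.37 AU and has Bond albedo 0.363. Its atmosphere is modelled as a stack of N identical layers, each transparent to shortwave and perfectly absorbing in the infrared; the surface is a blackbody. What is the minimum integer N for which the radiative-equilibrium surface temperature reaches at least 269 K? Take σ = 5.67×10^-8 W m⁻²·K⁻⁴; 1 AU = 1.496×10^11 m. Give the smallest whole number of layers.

d = 7.37 × 1.496×10^11 m = 1.103×10^12 m.
Flux at the orbit: S = L/(4πd²) = 2.35×10^27/(4π·(1.10×10^12)²) = 153.8 W m⁻².
The effective emission temperature is T_e = [S(1−α)/(4σ)]^¼ = 144.2 K.
T_s = (N+1)^(1/4)·T_e ≥ 269 K requires N+1 ≥ (T_s/T_e)⁴ = (269/144.2)⁴ = 12.119.
So N ≥ 11.119; the smallest integer is N = 12.

12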